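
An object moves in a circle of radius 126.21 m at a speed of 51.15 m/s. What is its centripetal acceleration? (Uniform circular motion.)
a_c = v²/r = 51.15²/126.21 = 2616.32/126.21 = 20.73 m/s²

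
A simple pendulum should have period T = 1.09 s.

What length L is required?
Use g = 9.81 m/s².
T = 2π√(L/g) → L = g(T/2π)² = 9.81×(1.09/2π)² = 0.2952 m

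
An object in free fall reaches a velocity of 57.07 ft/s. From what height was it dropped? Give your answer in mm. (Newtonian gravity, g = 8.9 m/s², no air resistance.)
h = v²/(2g) (with unit conversion) = 17000.0 mm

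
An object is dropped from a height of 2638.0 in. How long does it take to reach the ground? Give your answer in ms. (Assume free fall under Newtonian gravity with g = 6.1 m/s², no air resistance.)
t = √(2h/g) (with unit conversion) = 4687.0 ms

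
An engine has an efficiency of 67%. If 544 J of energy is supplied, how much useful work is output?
W_out = η × W_in = 0.67 × 544 = 364.48 J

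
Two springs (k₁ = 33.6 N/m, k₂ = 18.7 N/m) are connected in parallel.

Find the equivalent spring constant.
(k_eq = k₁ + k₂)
k_eq = k₁ + k₂ = 33.6 + 18.7 = 52.3 N/m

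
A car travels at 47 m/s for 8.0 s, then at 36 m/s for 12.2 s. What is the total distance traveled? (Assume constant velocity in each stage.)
d₁ = v₁t₁ = 47 × 8.0 = 376 m
d₂ = v₂t₂ = 36 × 12.2 = 439.2 m
d_total = 376 + 439.2 = 815.2 m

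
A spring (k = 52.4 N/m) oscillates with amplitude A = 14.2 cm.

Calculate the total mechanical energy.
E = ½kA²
E = ½kA² = ½×52.4×(0.142)² = 0.5283 J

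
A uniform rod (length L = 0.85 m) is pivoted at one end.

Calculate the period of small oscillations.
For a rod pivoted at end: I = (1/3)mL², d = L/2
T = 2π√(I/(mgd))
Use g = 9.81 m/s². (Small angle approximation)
I/m = (1/3)L² = 0.2408 m²; d = L/2 = 0.425 m
T = 2π√(I/(mgd)) = 2π√(0.2408/(9.81×0.425)) = 1.51 s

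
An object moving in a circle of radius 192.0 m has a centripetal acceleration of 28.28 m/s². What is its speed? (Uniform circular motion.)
v = √(a_c × r) = √(28.28 × 192.0) = 73.69 m/s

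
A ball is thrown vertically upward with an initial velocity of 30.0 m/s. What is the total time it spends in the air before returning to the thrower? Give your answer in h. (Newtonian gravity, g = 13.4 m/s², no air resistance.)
t_total = 2v₀/g (with unit conversion) = 0.001244 h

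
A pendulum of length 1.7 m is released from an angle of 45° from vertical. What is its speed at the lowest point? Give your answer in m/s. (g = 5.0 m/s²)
h = L(1 − cosθ) = 1.7×(1 − cos45°) = 0.4979 m
v = √(2gh) = √(2×5.0×0.4979) = 2.231 m/s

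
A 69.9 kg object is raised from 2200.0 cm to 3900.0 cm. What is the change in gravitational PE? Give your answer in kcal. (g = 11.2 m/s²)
ΔPE = mg(h₂ − h₁) = 69.9 kg × 11.2 m/s² × (39 − 22) m = 1.331e+04 J = 3.181 kcal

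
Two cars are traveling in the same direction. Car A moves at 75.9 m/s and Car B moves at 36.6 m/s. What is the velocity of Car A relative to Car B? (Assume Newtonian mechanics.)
v_rel = v_A - v_B = 75.9 - 36.6 = 39.3 m/s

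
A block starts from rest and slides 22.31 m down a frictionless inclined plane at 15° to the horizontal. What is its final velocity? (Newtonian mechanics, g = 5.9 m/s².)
a = g sin(θ) = 5.9 × sin(15°) = 1.53 m/s²
v = √(2ad) = √(2 × 1.53 × 22.31) = 8.25 m/s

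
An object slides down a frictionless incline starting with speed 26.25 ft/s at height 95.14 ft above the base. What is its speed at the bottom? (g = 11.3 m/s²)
½mv₀² + mgh = ½mv² → v = √(v₀² + 2gh) = √(8.001² + 2×11.3×29) = 26.82 m/s = 88.0 ft/s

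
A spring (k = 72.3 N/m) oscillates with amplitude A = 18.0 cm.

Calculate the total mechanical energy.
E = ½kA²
E = ½kA² = ½×72.3×(0.18)² = 1.171 J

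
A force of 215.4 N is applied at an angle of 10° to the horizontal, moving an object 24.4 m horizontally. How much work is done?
W = Fd cosθ = 215.4×24.4×cos(10°) = 5175.9 J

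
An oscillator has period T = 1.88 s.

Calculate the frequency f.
f = 1/T = 1/1.88 = 0.5319 Hz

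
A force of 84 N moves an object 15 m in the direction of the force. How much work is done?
W = Fd = 84×15 = 1260.0 J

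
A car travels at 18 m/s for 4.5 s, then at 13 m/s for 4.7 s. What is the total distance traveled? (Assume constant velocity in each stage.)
d₁ = v₁t₁ = 18 × 4.5 = 81 m
d₂ = v₂t₂ = 13 × 4.7 = 61.1 m
d_total = 81 + 61.1 = 142.1 m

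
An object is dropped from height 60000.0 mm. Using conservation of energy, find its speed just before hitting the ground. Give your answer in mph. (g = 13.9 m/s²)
mgh = ½mv² → v = √(2gh) = √(2×13.9×60) = 40.84 m/s = 91.36 mph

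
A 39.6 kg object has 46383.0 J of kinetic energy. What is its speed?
KE = ½mv² → v = √(2KE/m) = √(2×46383.0/39.6) = 48.4 m/s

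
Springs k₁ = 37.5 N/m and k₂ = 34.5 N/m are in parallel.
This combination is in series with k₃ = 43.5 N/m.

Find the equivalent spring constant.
k₁₂ = k₁ + k₂ = 72 N/m (parallel)
1/k_eq = 1/k₁₂ + 1/k₃ → k_eq = 27.12 N/m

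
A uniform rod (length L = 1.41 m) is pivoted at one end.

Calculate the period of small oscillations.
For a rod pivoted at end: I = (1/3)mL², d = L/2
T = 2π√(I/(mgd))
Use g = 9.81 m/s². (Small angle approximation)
I/m = (1/3)L² = 0.6627 m²; d = L/2 = 0.705 m
T = 2π√(I/(mgd)) = 2π√(0.6627/(9.81×0.705)) = 1.945 s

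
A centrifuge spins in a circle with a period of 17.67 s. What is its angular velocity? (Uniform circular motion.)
ω = 2π/T = 2π/17.67 = 0.3556 rad/s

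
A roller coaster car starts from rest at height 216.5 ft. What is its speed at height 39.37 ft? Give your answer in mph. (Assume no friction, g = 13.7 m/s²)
mgh₁ = ½mv₂² + mgh₂ → v₂ = √(2g(h₁−h₂)) = √(2×13.7×(65.99−12)) = 38.46 m/s = 86.04 mph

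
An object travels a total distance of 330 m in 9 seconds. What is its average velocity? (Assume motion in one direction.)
v_avg = Δd / Δt = 330 / 9 = 36.67 m/s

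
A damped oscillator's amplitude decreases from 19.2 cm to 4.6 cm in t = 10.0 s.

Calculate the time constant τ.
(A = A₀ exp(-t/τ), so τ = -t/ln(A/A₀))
A/A₀ = 4.6/19.2 = 0.2396; ln(A/A₀) = -1.429
τ = −t/ln(A/A₀) = −10.0/-1.429 = 6.999 s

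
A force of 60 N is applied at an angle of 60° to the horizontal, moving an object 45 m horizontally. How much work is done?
W = Fd cosθ = 60×45×cos(60°) = 1350.0 J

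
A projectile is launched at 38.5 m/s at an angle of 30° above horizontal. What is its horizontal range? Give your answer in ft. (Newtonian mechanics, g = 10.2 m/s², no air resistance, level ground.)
R = v₀² sin(2θ) / g (with unit conversion) = 412.9 ft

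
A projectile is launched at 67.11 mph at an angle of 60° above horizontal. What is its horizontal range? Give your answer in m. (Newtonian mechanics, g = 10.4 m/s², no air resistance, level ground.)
R = v₀² sin(2θ) / g (with unit conversion) = 74.95 m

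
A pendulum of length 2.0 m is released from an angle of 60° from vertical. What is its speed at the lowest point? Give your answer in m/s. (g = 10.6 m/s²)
h = L(1 − cosθ) = 2.0×(1 − cos60°) = 1 m
v = √(2gh) = √(2×10.6×1) = 4.604 m/s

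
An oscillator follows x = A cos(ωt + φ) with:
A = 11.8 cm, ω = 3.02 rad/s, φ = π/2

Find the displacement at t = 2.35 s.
x = A cos(ωt + φ) = 11.8×cos(3.02×2.35 + π/2) = -8.578 cm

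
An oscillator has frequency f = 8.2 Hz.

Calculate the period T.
T = 1/f = 1/8.2 = 0.122 s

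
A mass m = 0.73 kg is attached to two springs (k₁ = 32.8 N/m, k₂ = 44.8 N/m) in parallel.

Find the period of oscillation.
k_eq = k₁+k₂ = 77.6 N/m
T = 2π√(m/k_eq) = 2π√(0.73/77.6) = 0.6094 s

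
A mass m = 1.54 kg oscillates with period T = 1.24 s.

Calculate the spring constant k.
T = 2π√(m/k) → k = m(2π/T)² = 1.54×(2π/1.24)² = 39.54 N/m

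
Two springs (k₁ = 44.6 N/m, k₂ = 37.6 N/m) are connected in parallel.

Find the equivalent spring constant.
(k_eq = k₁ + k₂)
k_eq = k₁ + k₂ = 44.6 + 37.6 = 82.2 N/m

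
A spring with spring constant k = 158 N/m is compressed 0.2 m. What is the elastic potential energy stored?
PE = ½kx² = ½×158×0.2² = 3.16 J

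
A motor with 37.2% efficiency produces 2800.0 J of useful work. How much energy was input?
W_in = W_out/η = 2800.0/0.372 = 7526.9 J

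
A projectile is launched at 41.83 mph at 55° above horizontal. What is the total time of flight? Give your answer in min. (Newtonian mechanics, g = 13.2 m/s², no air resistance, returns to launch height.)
T = 2v₀sin(θ)/g (with unit conversion) = 0.03868 min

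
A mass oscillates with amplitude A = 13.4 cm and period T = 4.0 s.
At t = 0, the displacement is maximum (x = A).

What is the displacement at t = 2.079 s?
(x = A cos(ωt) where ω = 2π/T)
ω = 2π/T = 2π/4.0 = 1.571 rad/s
x = A cos(ωt) = 13.4×cos(1.571×2.079) = -13.3 cm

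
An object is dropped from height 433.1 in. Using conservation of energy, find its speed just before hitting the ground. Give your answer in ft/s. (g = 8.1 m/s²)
mgh = ½mv² → v = √(2gh) = √(2×8.1×11) = 13.35 m/s = 43.8 ft/s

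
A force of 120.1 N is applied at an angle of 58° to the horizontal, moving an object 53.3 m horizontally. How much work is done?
W = Fd cosθ = 120.1×53.3×cos(58°) = 3392.2 J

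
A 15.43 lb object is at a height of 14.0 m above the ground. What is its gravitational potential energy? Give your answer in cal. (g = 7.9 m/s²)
PE = mgh = 6.999 kg × 7.9 m/s² × 14 m = 774.1 J = 185.0 cal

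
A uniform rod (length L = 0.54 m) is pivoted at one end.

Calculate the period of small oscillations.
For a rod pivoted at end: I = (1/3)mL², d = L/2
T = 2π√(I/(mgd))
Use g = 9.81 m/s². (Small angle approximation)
I/m = (1/3)L² = 0.0972 m²; d = L/2 = 0.27 m
T = 2π√(I/(mgd)) = 2π√(0.0972/(9.81×0.27)) = 1.204 s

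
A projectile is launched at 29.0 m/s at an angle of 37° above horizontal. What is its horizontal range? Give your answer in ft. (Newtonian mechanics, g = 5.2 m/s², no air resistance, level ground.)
R = v₀² sin(2θ) / g (with unit conversion) = 510.1 ft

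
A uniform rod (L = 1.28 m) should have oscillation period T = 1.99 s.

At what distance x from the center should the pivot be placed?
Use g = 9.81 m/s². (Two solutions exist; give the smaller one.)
T = 2π√((L²/12 + x²)/(gx)). Let c = T²g/(4π²) = 0.984.
x² − cx + L²/12 = 0 → x = (c − √(c² − L²/3))/2 = 0.1671 m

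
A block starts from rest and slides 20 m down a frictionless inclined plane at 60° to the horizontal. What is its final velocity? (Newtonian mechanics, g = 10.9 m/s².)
a = g sin(θ) = 10.9 × sin(60°) = 9.44 m/s²
v = √(2ad) = √(2 × 9.44 × 20) = 19.43 m/s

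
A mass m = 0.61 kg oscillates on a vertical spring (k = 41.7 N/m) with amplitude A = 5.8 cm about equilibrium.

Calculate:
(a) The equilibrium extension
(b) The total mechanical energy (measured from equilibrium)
x_eq = mg/k = 0.61×9.81/41.7 = 0.1435 m = 14.35 cm
E = ½kA² = ½×41.7×(0.058)² = 0.07014 J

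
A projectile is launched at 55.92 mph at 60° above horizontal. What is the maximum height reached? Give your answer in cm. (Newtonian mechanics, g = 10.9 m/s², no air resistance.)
H = v₀²sin²(θ)/(2g) (with unit conversion) = 2150.0 cm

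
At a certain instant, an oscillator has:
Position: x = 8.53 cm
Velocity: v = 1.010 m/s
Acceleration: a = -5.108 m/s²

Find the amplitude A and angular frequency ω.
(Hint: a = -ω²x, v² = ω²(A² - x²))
a = −ω²x → ω = √(|a|/x) = √(5.108/0.0853) = 7.738 rad/s
v² = ω²(A² − x²) → A = √(x² + v²/ω²) = √(0.0853² + 1.01²/7.738²) = 0.1559 m = 15.59 cm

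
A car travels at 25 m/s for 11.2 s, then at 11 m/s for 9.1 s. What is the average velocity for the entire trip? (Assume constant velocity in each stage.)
d₁ = v₁t₁ = 25 × 11.2 = 280 m
d₂ = v₂t₂ = 11 × 9.1 = 100.1 m
d_total = 380.1 m, t_total = 20.3 s
v_avg = d_total/t_total = 380.1/20.3 = 18.72 m/s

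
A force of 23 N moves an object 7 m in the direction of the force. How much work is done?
W = Fd = 23×7 = 161.0 J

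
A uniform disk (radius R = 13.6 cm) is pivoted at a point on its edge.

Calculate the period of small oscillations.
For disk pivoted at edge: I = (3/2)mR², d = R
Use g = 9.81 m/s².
I/m = (3/2)R² = 0.02774 m²; d = R = 0.136 m
T = 2π√((3/2)R²/(gR)) = 2π√(3R/(2g)) = 0.9061 s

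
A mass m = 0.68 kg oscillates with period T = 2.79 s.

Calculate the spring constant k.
T = 2π√(m/k) → k = m(2π/T)² = 0.68×(2π/2.79)² = 3.449 N/m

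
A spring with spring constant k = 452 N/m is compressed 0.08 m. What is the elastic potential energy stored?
PE = ½kx² = ½×452×0.08² = 1.446 J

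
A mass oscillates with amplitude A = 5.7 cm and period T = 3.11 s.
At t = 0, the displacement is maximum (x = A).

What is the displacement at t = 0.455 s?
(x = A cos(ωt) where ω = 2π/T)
ω = 2π/T = 2π/3.11 = 2.02 rad/s
x = A cos(ωt) = 5.7×cos(2.02×0.455) = 3.457 cm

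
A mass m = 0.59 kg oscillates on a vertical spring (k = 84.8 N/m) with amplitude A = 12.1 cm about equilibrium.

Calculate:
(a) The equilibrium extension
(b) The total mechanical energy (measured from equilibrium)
x_eq = mg/k = 0.59×9.81/84.8 = 0.06825 m = 6.825 cm
E = ½kA² = ½×84.8×(0.121)² = 0.6208 J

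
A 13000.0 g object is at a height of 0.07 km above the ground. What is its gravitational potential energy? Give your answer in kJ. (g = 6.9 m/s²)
PE = mgh = 13 kg × 6.9 m/s² × 70 m = 6279 J = 6.279 kJ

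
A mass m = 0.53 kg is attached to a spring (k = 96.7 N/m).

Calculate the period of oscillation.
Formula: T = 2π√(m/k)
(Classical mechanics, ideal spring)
T = 2π√(m/k) = 2π√(0.53/96.7) = 0.4652 s; f = 1/T = 2.15 Hz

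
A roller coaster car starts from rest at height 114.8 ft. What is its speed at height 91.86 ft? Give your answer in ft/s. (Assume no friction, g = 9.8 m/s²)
mgh₁ = ½mv₂² + mgh₂ → v₂ = √(2g(h₁−h₂)) = √(2×9.8×(34.99−28)) = 11.71 m/s = 38.41 ft/s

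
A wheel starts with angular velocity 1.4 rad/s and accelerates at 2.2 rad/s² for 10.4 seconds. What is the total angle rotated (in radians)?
θ = ω₀t + ½αt² = 1.4×10.4 + ½×2.2×10.4² = 133.54 rad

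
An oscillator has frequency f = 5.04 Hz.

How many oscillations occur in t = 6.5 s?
n = f×t = 5.04×6.5 = 32.76 oscillations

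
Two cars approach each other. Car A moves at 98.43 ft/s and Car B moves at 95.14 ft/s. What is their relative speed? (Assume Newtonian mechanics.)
v_rel = v_A + v_B = 98.43 + 95.14 = 193.6 ft/s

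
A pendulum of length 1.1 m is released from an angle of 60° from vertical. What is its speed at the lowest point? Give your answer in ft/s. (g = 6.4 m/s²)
h = L(1 − cosθ) = 1.1×(1 − cos60°) = 0.55 m
v = √(2gh) = √(2×6.4×0.55) = 2.653 m/s = 8.705 ft/s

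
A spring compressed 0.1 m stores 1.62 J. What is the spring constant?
PE = ½kx² → k = 2PE/x² = 2×1.62/0.1² = 324.0 N/m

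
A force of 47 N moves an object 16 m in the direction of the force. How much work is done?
W = Fd = 47×16 = 752.0 J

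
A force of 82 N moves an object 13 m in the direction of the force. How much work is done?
W = Fd = 82×13 = 1066.0 J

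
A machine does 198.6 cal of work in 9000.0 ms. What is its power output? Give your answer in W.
P = W/t = 830.9 J / 9 s = 92.33 W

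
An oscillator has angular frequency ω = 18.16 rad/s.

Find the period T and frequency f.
T = 2π/ω = 2π/18.16 = 0.346 s; f = ω/2π = 2.89 Hz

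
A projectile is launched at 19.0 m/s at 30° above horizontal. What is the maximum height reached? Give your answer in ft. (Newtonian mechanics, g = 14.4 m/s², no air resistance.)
H = v₀²sin²(θ)/(2g) (with unit conversion) = 10.28 ft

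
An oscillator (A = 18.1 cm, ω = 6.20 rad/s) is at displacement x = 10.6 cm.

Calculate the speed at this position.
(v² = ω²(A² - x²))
v = ω√(A² − x²) = 6.2×√(0.181² − 0.106²) = 0.9096 m/s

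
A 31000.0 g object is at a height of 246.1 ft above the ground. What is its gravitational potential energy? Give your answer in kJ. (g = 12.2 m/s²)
PE = mgh = 31 kg × 12.2 m/s² × 75.01 m = 2.837e+04 J = 28.37 kJ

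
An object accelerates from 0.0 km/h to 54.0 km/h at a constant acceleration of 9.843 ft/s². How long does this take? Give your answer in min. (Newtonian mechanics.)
t = (v - v₀)/a (with unit conversion) = 0.08333 min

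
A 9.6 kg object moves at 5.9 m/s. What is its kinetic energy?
KE = ½mv² = ½×9.6×5.9² = 167.088 J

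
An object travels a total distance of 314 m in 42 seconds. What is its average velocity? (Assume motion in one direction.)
v_avg = Δd / Δt = 314 / 42 = 7.48 m/s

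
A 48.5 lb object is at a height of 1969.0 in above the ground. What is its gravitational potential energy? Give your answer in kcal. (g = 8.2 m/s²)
PE = mgh = 22 kg × 8.2 m/s² × 50.01 m = 9022 J = 2.156 kcal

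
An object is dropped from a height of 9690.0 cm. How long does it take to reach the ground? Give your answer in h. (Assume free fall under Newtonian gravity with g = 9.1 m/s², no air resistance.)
t = √(2h/g) (with unit conversion) = 0.001282 h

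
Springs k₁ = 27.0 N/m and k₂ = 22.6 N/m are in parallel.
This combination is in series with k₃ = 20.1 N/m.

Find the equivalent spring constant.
k₁₂ = k₁ + k₂ = 49.6 N/m (parallel)
1/k_eq = 1/k₁₂ + 1/k₃ → k_eq = 14.3 N/m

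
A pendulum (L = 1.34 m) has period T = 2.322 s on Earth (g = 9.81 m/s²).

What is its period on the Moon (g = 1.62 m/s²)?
T = 2π√(L/g), so T_moon/T_earth = √(g_earth/g_moon)
T_moon = 2π√(1.34/1.62) = 5.714 s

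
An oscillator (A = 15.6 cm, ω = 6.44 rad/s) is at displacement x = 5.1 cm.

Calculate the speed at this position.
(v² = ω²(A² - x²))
v = ω√(A² − x²) = 6.44×√(0.156² − 0.051²) = 0.9494 m/s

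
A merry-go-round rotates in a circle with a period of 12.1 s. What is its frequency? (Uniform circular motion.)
f = 1/T = 1/12.1 = 0.0826 Hz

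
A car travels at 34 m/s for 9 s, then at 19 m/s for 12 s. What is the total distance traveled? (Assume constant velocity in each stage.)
d₁ = v₁t₁ = 34 × 9 = 306 m
d₂ = v₂t₂ = 19 × 12 = 228 m
d_total = 306 + 228 = 534 m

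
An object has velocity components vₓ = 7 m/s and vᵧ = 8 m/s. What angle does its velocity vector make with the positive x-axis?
θ = arctan(vᵧ/vₓ) = arctan(8/7) = 48.81°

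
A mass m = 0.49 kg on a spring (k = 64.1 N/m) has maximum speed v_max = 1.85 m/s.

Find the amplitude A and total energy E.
½mv²_max = ½kA² → A = v_max√(m/k) = 1.85×√(0.49/64.1) = 0.1617 m = 16.17 cm
E = ½mv²_max = ½×0.49×1.85² = 0.8385 J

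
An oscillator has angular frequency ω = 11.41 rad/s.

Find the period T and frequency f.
T = 2π/ω = 2π/11.41 = 0.5507 s; f = ω/2π = 1.816 Hz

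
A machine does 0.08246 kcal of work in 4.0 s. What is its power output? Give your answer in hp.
P = W/t = 345 J / 4 s = 86.25 W = 0.1157 hp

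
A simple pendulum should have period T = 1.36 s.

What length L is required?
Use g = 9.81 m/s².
T = 2π√(L/g) → L = g(T/2π)² = 9.81×(1.36/2π)² = 0.4596 m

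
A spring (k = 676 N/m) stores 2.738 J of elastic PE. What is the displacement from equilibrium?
PE = ½kx² → x = √(2PE/k) = √(2×2.738/676) = 0.09 m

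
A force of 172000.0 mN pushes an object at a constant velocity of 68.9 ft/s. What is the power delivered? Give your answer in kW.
P = Fv = 172 N × 21 m/s = 3612 W = 3.612 kW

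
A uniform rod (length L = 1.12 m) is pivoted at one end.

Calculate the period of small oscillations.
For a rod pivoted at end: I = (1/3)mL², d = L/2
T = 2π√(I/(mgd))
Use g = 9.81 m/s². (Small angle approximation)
I/m = (1/3)L² = 0.4181 m²; d = L/2 = 0.56 m
T = 2π√(I/(mgd)) = 2π√(0.4181/(9.81×0.56)) = 1.733 s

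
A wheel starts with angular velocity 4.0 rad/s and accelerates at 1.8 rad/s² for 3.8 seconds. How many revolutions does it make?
θ = ω₀t + ½αt² = 4.0×3.8 + ½×1.8×3.8² = 28.2 rad
Revolutions = θ/(2π) = 28.2/(2π) = 4.49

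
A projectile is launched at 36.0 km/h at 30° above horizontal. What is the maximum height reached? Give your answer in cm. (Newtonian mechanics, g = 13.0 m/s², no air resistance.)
H = v₀²sin²(θ)/(2g) (with unit conversion) = 96.15 cm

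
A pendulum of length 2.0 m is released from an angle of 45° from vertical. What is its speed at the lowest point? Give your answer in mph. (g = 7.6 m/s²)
h = L(1 − cosθ) = 2.0×(1 − cos45°) = 0.5858 m
v = √(2gh) = √(2×7.6×0.5858) = 2.984 m/s = 6.675 mph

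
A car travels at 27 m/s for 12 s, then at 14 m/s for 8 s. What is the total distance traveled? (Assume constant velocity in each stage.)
d₁ = v₁t₁ = 27 × 12 = 324 m
d₂ = v₂t₂ = 14 × 8 = 112 m
d_total = 324 + 112 = 436 m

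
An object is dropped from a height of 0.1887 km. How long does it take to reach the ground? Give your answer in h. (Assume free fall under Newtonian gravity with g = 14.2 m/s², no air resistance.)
t = √(2h/g) (with unit conversion) = 0.001432 h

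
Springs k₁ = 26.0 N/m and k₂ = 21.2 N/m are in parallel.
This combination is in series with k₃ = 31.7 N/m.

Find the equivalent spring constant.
k₁₂ = k₁ + k₂ = 47.2 N/m (parallel)
1/k_eq = 1/k₁₂ + 1/k₃ → k_eq = 18.96 N/m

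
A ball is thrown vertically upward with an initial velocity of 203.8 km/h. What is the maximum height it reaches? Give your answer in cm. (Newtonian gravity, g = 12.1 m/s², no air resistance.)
h_max = v₀²/(2g) (with unit conversion) = 13240.0 cm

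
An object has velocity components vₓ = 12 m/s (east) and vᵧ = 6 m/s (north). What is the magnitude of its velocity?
|v| = √(vₓ² + vᵧ²) = √(12² + 6²) = √(180) = 13.42 m/s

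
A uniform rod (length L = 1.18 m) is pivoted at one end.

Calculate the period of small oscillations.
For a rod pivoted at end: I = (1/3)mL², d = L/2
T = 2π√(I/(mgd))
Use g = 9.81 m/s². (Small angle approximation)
I/m = (1/3)L² = 0.4641 m²; d = L/2 = 0.59 m
T = 2π√(I/(mgd)) = 2π√(0.4641/(9.81×0.59)) = 1.779 s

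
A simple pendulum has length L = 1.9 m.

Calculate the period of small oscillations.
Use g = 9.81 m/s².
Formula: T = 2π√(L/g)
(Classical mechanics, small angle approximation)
T = 2π√(L/g) = 2π√(1.9/9.81) = 2.765 s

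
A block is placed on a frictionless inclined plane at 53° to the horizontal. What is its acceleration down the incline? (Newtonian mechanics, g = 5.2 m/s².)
a = g sin(θ) = 5.2 × sin(53°) = 5.2 × 0.7986 = 4.15 m/s²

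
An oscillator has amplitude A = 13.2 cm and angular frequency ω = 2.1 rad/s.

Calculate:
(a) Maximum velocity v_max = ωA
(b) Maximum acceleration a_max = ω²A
v_max = ωA = 2.1×0.132 = 0.2772 m/s
a_max = ω²A = 2.1²×0.132 = 0.5821 m/s²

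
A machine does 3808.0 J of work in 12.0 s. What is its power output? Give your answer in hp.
P = W/t = 3808 J / 12 s = 317.3 W = 0.4256 hp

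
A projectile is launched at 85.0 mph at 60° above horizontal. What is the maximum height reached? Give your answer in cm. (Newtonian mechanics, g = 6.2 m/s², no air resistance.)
H = v₀²sin²(θ)/(2g) (with unit conversion) = 8733.0 cm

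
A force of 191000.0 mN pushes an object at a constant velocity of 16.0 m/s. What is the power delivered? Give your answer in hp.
P = Fv = 191 N × 16 m/s = 3056 W = 4.098 hp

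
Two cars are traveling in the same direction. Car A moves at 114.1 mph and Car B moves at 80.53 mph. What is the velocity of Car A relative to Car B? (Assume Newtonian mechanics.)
v_rel = v_A - v_B = 114.1 - 80.53 = 33.57 mph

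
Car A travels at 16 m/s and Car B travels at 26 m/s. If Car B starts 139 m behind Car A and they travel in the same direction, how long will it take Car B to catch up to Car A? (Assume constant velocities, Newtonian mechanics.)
Relative speed: v_rel = 26 - 16 = 10 m/s
Time to catch: t = d₀/v_rel = 139/10 = 13.9 s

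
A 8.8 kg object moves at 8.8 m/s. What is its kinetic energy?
KE = ½mv² = ½×8.8×8.8² = 340.736 J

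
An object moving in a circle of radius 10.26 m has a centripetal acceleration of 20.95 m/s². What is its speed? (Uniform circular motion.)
v = √(a_c × r) = √(20.95 × 10.26) = 14.66 m/s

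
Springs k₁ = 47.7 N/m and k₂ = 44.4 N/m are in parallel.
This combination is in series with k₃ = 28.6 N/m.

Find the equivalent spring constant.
k₁₂ = k₁ + k₂ = 92.1 N/m (parallel)
1/k_eq = 1/k₁₂ + 1/k₃ → k_eq = 21.82 N/m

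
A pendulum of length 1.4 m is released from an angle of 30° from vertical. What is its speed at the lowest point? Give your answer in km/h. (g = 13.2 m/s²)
h = L(1 − cosθ) = 1.4×(1 − cos30°) = 0.1876 m
v = √(2gh) = √(2×13.2×0.1876) = 2.225 m/s = 8.011 km/h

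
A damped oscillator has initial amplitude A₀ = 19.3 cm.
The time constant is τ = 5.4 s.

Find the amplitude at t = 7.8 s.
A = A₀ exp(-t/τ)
A = A₀ exp(−t/τ) = 19.3×exp(−7.8/5.4) = 4.552 cm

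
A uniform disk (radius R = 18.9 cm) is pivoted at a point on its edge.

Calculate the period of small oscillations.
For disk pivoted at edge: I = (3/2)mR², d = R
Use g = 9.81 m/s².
I/m = (3/2)R² = 0.05358 m²; d = R = 0.189 m
T = 2π√((3/2)R²/(gR)) = 2π√(3R/(2g)) = 1.068 s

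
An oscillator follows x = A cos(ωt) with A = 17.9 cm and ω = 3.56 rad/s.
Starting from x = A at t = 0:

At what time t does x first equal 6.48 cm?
cos(ωt) = x/A = 6.48/17.9 = 0.362
ωt = arccos(0.362) = 1.2 rad
t = 1.2/3.56 = 0.3372 s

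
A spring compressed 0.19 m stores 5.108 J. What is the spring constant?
PE = ½kx² → k = 2PE/x² = 2×5.108/0.19² = 283.0 N/m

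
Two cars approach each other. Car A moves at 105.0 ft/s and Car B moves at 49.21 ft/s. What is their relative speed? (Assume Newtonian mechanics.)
v_rel = v_A + v_B = 105.0 + 49.21 = 154.2 ft/s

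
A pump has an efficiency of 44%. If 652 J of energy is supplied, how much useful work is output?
W_out = η × W_in = 0.44 × 652 = 286.88 J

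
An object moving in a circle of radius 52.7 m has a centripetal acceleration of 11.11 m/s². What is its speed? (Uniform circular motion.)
v = √(a_c × r) = √(11.11 × 52.7) = 24.2 m/s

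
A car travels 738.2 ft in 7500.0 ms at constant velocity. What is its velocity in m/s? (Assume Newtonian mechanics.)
v = d/t (with unit conversion) = 30.0 m/s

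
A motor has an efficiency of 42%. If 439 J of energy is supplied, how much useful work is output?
W_out = η × W_in = 0.42 × 439 = 184.38 J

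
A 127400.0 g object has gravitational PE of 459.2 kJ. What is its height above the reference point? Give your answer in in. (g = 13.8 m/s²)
PE = mgh → h = PE/(mg) = 4.592e+05 J / (127.4 kg × 13.8 m/s²) = 261.2 m = 10280.0 in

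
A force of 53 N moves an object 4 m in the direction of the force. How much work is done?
W = Fd = 53×4 = 212.0 J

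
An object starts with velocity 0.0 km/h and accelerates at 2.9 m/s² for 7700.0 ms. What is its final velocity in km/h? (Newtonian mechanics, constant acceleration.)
v = v₀ + at (with unit conversion) = 80.39 km/h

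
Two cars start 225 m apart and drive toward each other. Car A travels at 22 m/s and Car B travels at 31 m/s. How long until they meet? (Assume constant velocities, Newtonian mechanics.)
Combined speed: v_combined = 22 + 31 = 53 m/s
Time to meet: t = d/53 = 225/53 = 4.25 s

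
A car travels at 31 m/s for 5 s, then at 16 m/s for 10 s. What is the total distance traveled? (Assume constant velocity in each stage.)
d₁ = v₁t₁ = 31 × 5 = 155 m
d₂ = v₂t₂ = 16 × 10 = 160 m
d_total = 155 + 160 = 315 m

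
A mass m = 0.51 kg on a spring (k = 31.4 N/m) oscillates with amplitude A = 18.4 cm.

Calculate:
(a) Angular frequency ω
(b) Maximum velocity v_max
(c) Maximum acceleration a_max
ω = √(k/m) = √(31.4/0.51) = 7.847 rad/s
v_max = ωA = 7.847×0.184 = 1.444 m/s
a_max = ω²A = 7.847²×0.184 = 11.33 m/s²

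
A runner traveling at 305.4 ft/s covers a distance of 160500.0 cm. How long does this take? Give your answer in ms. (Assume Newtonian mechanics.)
t = d/v (with unit conversion) = 17240.0 ms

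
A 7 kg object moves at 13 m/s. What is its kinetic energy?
KE = ½mv² = ½×7×13² = 591.5 J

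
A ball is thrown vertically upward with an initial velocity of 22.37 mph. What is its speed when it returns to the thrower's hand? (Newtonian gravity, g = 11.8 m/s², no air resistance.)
By conservation of energy, the ball returns at the same speed = 22.37 mph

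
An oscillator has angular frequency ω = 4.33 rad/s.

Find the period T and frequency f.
T = 2π/ω = 2π/4.33 = 1.451 s; f = ω/2π = 0.6891 Hz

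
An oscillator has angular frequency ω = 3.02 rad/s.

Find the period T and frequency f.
T = 2π/ω = 2π/3.02 = 2.081 s; f = ω/2π = 0.4806 Hz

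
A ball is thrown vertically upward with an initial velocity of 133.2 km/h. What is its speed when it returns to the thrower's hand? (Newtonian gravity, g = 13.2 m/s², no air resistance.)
By conservation of energy, the ball returns at the same speed = 133.2 km/h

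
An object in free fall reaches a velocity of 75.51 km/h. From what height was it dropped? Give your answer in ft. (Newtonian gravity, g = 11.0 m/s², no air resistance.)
h = v²/(2g) (with unit conversion) = 65.61 ft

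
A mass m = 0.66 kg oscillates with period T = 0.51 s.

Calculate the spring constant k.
T = 2π√(m/k) → k = m(2π/T)² = 0.66×(2π/0.51)² = 100.2 N/m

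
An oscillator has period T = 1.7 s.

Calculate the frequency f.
f = 1/T = 1/1.7 = 0.5882 Hz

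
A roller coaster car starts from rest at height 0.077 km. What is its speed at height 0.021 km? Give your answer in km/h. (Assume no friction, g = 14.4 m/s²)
mgh₁ = ½mv₂² + mgh₂ → v₂ = √(2g(h₁−h₂)) = √(2×14.4×(77−21)) = 40.16 m/s = 144.6 km/h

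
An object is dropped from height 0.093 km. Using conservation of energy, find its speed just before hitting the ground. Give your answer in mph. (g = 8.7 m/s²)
mgh = ½mv² → v = √(2gh) = √(2×8.7×93) = 40.23 m/s = 89.98 mph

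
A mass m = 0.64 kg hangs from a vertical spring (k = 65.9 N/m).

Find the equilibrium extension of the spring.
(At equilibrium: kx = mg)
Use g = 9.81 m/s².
x_eq = mg/k = 0.64×9.81/65.9 = 0.09527 m = 9.527 cm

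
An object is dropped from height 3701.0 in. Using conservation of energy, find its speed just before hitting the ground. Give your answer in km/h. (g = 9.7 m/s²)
mgh = ½mv² → v = √(2gh) = √(2×9.7×94.01) = 42.7 m/s = 153.7 km/h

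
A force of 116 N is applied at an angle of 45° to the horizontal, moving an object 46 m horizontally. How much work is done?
W = Fd cosθ = 116×46×cos(45°) = 3773.1 J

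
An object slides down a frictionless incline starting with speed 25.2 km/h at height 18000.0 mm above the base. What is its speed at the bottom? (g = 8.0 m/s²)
½mv₀² + mgh = ½mv² → v = √(v₀² + 2gh) = √(7² + 2×8.0×18) = 18.36 m/s = 66.09 km/h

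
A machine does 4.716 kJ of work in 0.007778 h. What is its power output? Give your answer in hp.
P = W/t = 4716 J / 28 s = 168.4 W = 0.2259 hp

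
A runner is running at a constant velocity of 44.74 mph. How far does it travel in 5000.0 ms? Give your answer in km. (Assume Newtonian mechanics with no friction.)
d = vt (with unit conversion) = 0.1 km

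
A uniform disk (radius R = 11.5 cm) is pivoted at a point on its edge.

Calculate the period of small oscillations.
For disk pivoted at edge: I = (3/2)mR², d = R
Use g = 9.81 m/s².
I/m = (3/2)R² = 0.01984 m²; d = R = 0.115 m
T = 2π√((3/2)R²/(gR)) = 2π√(3R/(2g)) = 0.8332 s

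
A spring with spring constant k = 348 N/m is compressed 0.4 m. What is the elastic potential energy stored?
PE = ½kx² = ½×348×0.4² = 27.84 J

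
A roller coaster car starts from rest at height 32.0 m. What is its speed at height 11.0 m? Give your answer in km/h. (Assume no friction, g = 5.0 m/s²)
mgh₁ = ½mv₂² + mgh₂ → v₂ = √(2g(h₁−h₂)) = √(2×5.0×(32−11)) = 14.49 m/s = 52.17 km/h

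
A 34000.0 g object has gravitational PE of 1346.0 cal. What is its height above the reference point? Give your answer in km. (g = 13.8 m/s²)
PE = mgh → h = PE/(mg) = 5632 J / (34 kg × 13.8 m/s²) = 12 m = 0.012 km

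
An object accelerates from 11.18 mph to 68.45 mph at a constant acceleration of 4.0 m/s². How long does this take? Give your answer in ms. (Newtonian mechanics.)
t = (v - v₀)/a (with unit conversion) = 6400.0 ms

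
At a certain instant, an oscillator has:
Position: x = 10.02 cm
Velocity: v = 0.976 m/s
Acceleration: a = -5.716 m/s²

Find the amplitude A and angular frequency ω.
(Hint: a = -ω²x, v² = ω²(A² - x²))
a = −ω²x → ω = √(|a|/x) = √(5.716/0.1002) = 7.553 rad/s
v² = ω²(A² − x²) → A = √(x² + v²/ω²) = √(0.1002² + 0.976²/7.553²) = 0.1635 m = 16.35 cm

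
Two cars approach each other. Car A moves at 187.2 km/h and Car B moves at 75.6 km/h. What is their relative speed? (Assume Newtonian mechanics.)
v_rel = v_A + v_B = 187.2 + 75.6 = 262.8 km/h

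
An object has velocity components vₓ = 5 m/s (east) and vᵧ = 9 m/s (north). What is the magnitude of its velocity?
|v| = √(vₓ² + vᵧ²) = √(5² + 9²) = √(106) = 10.3 m/s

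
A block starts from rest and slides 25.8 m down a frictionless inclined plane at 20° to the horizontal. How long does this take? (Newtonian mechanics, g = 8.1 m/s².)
a = g sin(θ) = 8.1 × sin(20°) = 2.77 m/s²
t = √(2d/a) = √(2 × 25.8 / 2.77) = 4.32 s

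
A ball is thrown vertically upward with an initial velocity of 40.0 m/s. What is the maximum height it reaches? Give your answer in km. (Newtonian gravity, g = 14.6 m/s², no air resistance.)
h_max = v₀²/(2g) (with unit conversion) = 0.05479 km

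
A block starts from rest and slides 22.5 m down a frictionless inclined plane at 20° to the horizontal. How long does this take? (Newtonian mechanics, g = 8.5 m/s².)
a = g sin(θ) = 8.5 × sin(20°) = 2.91 m/s²
t = √(2d/a) = √(2 × 22.5 / 2.91) = 3.93 s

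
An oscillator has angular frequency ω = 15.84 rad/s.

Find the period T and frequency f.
T = 2π/ω = 2π/15.84 = 0.3967 s; f = ω/2π = 2.521 Hz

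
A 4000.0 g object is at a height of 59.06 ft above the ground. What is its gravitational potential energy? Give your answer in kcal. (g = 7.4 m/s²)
PE = mgh = 4 kg × 7.4 m/s² × 18 m = 532.8 J = 0.1274 kcal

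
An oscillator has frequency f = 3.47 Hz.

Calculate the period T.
T = 1/f = 1/3.47 = 0.2882 s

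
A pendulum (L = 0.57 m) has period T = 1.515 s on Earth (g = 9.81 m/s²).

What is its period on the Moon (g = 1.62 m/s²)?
T = 2π√(L/g), so T_moon/T_earth = √(g_earth/g_moon)
T_moon = 2π√(0.57/1.62) = 3.727 s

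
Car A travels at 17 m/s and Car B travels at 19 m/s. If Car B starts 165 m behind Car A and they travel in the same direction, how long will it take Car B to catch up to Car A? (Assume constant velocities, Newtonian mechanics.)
Relative speed: v_rel = 19 - 17 = 2 m/s
Time to catch: t = d₀/v_rel = 165/2 = 82.5 s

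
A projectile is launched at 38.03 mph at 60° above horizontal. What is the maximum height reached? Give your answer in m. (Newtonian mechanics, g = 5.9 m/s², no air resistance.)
H = v₀²sin²(θ)/(2g) (with unit conversion) = 18.37 m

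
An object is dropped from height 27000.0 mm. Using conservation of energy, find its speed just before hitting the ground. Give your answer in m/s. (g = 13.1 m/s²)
mgh = ½mv² → v = √(2gh) = √(2×13.1×27) = 26.6 m/s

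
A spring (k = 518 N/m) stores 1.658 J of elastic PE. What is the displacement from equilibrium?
PE = ½kx² → x = √(2PE/k) = √(2×1.658/518) = 0.08001 m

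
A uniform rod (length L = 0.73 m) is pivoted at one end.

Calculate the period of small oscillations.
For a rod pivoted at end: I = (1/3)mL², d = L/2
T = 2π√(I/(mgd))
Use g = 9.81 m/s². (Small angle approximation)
I/m = (1/3)L² = 0.1776 m²; d = L/2 = 0.365 m
T = 2π√(I/(mgd)) = 2π√(0.1776/(9.81×0.365)) = 1.399 s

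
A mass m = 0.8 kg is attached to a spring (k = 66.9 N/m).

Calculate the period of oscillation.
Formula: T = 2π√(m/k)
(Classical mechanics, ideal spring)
T = 2π√(m/k) = 2π√(0.8/66.9) = 0.6871 s; f = 1/T = 1.455 Hz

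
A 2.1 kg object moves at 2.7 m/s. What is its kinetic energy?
KE = ½mv² = ½×2.1×2.7² = 7.6545 J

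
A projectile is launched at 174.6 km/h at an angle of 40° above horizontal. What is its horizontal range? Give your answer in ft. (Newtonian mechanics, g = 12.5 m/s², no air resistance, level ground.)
R = v₀² sin(2θ) / g (with unit conversion) = 608.0 ft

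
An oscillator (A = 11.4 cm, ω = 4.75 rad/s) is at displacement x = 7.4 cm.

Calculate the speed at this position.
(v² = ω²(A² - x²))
v = ω√(A² − x²) = 4.75×√(0.114² − 0.074²) = 0.4119 m/s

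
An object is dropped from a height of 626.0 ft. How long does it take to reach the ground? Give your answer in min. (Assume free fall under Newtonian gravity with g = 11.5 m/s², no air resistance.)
t = √(2h/g) (with unit conversion) = 0.09601 min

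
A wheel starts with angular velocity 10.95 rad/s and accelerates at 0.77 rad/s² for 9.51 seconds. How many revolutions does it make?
θ = ω₀t + ½αt² = 10.95×9.51 + ½×0.77×9.51² = 138.95 rad
Revolutions = θ/(2π) = 138.95/(2π) = 22.12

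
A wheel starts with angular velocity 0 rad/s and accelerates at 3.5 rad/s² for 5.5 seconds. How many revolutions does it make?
θ = ω₀t + ½αt² = 0×5.5 + ½×3.5×5.5² = 52.94 rad
Revolutions = θ/(2π) = 52.94/(2π) = 8.43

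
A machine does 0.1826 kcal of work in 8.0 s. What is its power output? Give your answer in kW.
P = W/t = 764 J / 8 s = 95.5 W = 0.0955 kW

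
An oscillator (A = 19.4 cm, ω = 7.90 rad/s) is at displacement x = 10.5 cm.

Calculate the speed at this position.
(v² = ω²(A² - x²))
v = ω√(A² − x²) = 7.9×√(0.194² − 0.105²) = 1.289 m/s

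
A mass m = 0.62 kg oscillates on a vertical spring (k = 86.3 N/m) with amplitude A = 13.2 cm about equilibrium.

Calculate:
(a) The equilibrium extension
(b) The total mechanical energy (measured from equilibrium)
x_eq = mg/k = 0.62×9.81/86.3 = 0.07048 m = 7.048 cm
E = ½kA² = ½×86.3×(0.132)² = 0.7518 J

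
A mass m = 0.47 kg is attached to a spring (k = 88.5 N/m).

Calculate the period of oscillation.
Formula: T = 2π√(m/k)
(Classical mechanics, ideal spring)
T = 2π√(m/k) = 2π√(0.47/88.5) = 0.4579 s; f = 1/T = 2.184 Hz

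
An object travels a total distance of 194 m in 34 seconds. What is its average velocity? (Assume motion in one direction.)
v_avg = Δd / Δt = 194 / 34 = 5.71 m/s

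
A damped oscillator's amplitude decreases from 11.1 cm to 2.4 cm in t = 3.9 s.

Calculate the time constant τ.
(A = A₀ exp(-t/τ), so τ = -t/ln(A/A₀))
A/A₀ = 2.4/11.1 = 0.2162; ln(A/A₀) = -1.531
τ = −t/ln(A/A₀) = −3.9/-1.531 = 2.547 s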